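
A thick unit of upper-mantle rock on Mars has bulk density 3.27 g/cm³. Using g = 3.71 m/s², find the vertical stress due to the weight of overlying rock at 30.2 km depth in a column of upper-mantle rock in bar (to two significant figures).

upper-mantle rock: 3270 kg/m³ × 3.71 m/s² × 30200 m = 3.664×10^8 Pa = 3664 bar

3700 bar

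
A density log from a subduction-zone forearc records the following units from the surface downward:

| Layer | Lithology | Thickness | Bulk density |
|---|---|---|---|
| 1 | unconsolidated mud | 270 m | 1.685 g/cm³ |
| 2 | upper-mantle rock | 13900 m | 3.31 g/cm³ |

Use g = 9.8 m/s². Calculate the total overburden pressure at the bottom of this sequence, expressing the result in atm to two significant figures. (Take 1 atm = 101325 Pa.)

unconsolidated mud: 1685 kg/m³ × 9.8 m/s² × 270 m = 4.459×10^6 Pa = 44.00 atm
upper-mantle rock: 3310 kg/m³ × 9.8 m/s² × 13900 m = 4.509×10^8 Pa = 4450 atm
Total = 44.00 + 4450 = 4493.9 atm

4500 atm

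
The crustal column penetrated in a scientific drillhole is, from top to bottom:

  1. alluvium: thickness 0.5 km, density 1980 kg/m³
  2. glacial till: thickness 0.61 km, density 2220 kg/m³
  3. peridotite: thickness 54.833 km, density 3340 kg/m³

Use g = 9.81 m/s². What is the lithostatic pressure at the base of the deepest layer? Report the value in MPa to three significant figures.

alluvium: 1980 kg/m³ × 9.81 m/s² × 500 m = 9.712×10^6 Pa = 9.712 MPa
glacial till: 2220 kg/m³ × 9.81 m/s² × 610 m = 1.328×10^7 Pa = 13.28 MPa
peridotite: 3340 kg/m³ × 9.81 m/s² × 54833 m = 1.797×10^9 Pa = 1797 MPa
Total = 9.712 + 13.28 + 1797 = 1819.6 MPa

1820 MPa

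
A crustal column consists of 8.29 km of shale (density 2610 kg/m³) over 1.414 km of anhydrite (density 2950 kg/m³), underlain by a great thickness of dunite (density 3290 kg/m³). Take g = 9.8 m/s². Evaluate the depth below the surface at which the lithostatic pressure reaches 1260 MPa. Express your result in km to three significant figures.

40.9 km

Pressure at base of upper layers: 2610×9.8×8290 + 2950×9.8×1414 = 2.529×10^8 Pa = 252.9 MPa
Remaining pressure to be supplied by dunite: 1.260×10^9 − 2.529×10^8 = 1.007×10^9 Pa
Additional depth in dunite = 1.007×10^9 Pa / (3290 kg/m³ × 9.8 m/s²) = 31235 m
Total depth = 9704 m + 31235 m = 40939 m
= 40.939 km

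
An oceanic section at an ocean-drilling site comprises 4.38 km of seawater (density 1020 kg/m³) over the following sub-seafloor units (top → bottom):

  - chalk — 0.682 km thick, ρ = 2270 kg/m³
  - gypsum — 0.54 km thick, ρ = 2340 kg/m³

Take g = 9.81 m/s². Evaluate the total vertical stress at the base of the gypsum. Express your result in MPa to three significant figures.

seawater: 1020 kg/m³ × 9.81 m/s² × 4380 m = 4.383×10^7 Pa = 43.83 MPa
chalk: 2270 kg/m³ × 9.81 m/s² × 682 m = 1.519×10^7 Pa = 15.19 MPa
gypsum: 2340 kg/m³ × 9.81 m/s² × 540 m = 1.240×10^7 Pa = 12.40 MPa
Total = 43.83 + 15.19 + 12.40 = 71.410 MPa

71.4 MPa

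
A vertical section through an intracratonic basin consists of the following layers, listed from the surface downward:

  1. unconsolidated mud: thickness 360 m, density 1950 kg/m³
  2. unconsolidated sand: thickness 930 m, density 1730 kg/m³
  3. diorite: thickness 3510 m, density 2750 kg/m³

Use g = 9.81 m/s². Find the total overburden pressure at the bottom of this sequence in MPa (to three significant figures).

117 MPa

unconsolidated mud: 1950 kg/m³ × 9.81 m/s² × 360 m = 6.887×10^6 Pa = 6.887 MPa
unconsolidated sand: 1730 kg/m³ × 9.81 m/s² × 930 m = 1.578×10^7 Pa = 15.78 MPa
diorite: 2750 kg/m³ × 9.81 m/s² × 3510 m = 9.469×10^7 Pa = 94.69 MPa
Total = 6.887 + 15.78 + 94.69 = 117.36 MPa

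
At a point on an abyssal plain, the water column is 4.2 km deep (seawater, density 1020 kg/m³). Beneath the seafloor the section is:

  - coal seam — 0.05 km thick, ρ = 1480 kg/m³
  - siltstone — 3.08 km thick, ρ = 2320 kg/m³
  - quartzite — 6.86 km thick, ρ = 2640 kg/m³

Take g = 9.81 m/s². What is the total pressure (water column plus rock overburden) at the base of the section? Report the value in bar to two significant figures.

2900 bar

seawater: 1020 kg/m³ × 9.81 m/s² × 4200 m = 4.203×10^7 Pa = 420.3 bar
coal seam: 1480 kg/m³ × 9.81 m/s² × 50 m = 7.259×10^5 Pa = 7.259 bar
siltstone: 2320 kg/m³ × 9.81 m/s² × 3080 m = 7.010×10^7 Pa = 701.0 bar
quartzite: 2640 kg/m³ × 9.81 m/s² × 6860 m = 1.777×10^8 Pa = 1777 bar
Total = 420.3 + 7.259 + 701.0 + 1777 = 2905.1 bar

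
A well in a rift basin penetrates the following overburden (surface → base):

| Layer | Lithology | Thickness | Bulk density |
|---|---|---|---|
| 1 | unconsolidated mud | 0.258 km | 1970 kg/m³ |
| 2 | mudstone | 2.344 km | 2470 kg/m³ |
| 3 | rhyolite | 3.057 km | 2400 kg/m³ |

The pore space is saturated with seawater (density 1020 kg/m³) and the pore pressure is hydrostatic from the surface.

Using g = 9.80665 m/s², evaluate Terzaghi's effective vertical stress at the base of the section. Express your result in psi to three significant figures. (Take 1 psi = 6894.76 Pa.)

Overburden (lithostatic) stress σ_v:
unconsolidated mud: 1970 kg/m³ × 9.80665 m/s² × 258 m = 4.984×10^6 Pa = 4.984 MPa
mudstone: 2470 kg/m³ × 9.80665 m/s² × 2344 m = 5.678×10^7 Pa = 56.78 MPa
rhyolite: 2400 kg/m³ × 9.80665 m/s² × 3057 m = 7.195×10^7 Pa = 71.95 MPa
Total = 4.984 + 56.78 + 71.95 = 133.71 MPa
Pore pressure P_p = 1020 kg/m³ × 9.80665 m/s² × 5659 m = 5.661×10^7 Pa = 56.61 MPa
Effective stress σ' = σ_v − P_p = 133.7 − 56.61 = 77.105 MPa = 11183 psi

11200 psi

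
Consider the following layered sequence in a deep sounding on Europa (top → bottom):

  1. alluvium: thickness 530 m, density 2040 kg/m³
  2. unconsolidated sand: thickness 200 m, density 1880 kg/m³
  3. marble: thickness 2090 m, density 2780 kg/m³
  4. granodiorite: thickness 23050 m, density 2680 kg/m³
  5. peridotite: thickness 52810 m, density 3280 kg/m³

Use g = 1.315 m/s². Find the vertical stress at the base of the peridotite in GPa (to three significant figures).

alluvium: 2040 kg/m³ × 1.315 m/s² × 530 m = 1.422×10^6 Pa = 1.422×10^-3 GPa
unconsolidated sand: 1880 kg/m³ × 1.315 m/s² × 200 m = 4.944×10^5 Pa = 4.944×10^-4 GPa
marble: 2780 kg/m³ × 1.315 m/s² × 2090 m = 7.640×10^6 Pa = 7.640×10^-3 GPa
granodiorite: 2680 kg/m³ × 1.315 m/s² × 23050 m = 8.123×10^7 Pa = 0.08123 GPa
peridotite: 3280 kg/m³ × 1.315 m/s² × 52810 m = 2.278×10^8 Pa = 0.2278 GPa
Total = 1.422×10^-3 + 4.944×10^-4 + 7.640×10^-3 + 0.08123 + 0.2278 = 0.31857 GPa

0.319 GPa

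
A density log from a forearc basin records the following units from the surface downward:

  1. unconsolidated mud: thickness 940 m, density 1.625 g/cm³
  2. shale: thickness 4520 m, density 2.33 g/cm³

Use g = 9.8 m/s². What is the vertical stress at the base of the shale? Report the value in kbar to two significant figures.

unconsolidated mud: 1625 kg/m³ × 9.8 m/s² × 940 m = 1.497×10^7 Pa = 0.1497 kbar
shale: 2330 kg/m³ × 9.8 m/s² × 4520 m = 1.032×10^8 Pa = 1.032 kbar
Total = 0.1497 + 1.032 = 1.1818 kbar

1.2 kbar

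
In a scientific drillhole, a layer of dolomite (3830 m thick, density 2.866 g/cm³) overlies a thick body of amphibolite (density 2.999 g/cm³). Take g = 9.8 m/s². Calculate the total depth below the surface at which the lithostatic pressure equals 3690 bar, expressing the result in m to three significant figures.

Pressure at base of upper layers: 2866×9.8×3830 = 1.076×10^8 Pa = 1076 bar
Remaining pressure to be supplied by amphibolite: 3.690×10^8 − 1.076×10^8 = 2.614×10^8 Pa
Additional depth in amphibolite = 2.614×10^8 Pa / (2999 kg/m³ × 9.8 m/s²) = 8895.1 m
Total depth = 3830 m + 8895.1 m = 12725 m

12700 m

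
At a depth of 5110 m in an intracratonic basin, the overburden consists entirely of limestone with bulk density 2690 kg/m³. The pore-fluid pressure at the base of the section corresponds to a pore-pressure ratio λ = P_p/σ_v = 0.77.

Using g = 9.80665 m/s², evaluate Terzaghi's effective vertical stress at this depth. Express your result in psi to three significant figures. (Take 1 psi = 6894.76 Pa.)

4500 psi

Overburden (lithostatic) stress σ_v:
limestone: 2690 kg/m³ × 9.80665 m/s² × 5110 m = 1.348×10^8 Pa = 134.8 MPa
Pore pressure P_p = λ·σ_v = 0.77 × 134.8 MPa = 103.8 MPa
Effective stress σ' = σ_v − P_p = 134.8 − 103.8 = 31.004 MPa = 4496.8 psi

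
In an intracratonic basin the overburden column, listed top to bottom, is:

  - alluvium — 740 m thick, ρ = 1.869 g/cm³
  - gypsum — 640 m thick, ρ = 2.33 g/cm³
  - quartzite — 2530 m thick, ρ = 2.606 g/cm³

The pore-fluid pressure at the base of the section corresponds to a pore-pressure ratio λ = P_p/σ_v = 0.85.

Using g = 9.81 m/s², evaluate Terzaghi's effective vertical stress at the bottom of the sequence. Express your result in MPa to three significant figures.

13.9 MPa

Overburden (lithostatic) stress σ_v:
alluvium: 1869 kg/m³ × 9.81 m/s² × 740 m = 1.357×10^7 Pa = 13.57 MPa
gypsum: 2330 kg/m³ × 9.81 m/s² × 640 m = 1.463×10^7 Pa = 14.63 MPa
quartzite: 2606 kg/m³ × 9.81 m/s² × 2530 m = 6.468×10^7 Pa = 64.68 MPa
Total = 13.57 + 14.63 + 64.68 = 92.876 MPa
Pore pressure P_p = λ·σ_v = 0.85 × 92.88 MPa = 78.94 MPa
Effective stress σ' = σ_v − P_p = 92.88 − 78.94 = 13.931 MPa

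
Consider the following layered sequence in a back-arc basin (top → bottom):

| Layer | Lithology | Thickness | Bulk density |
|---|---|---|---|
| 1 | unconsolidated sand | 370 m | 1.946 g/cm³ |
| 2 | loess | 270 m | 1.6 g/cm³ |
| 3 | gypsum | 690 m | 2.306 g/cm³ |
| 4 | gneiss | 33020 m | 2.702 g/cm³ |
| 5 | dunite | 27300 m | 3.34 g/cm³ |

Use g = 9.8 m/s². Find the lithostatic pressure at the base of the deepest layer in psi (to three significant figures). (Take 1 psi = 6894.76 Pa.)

unconsolidated sand: 1946 kg/m³ × 9.8 m/s² × 370 m = 7.056×10^6 Pa = 1023 psi
loess: 1600 kg/m³ × 9.8 m/s² × 270 m = 4.234×10^6 Pa = 614.0 psi
gypsum: 2306 kg/m³ × 9.8 m/s² × 690 m = 1.559×10^7 Pa = 2262 psi
gneiss: 2702 kg/m³ × 9.8 m/s² × 33020 m = 8.744×10^8 Pa = 1.268×10^5 psi
dunite: 3340 kg/m³ × 9.8 m/s² × 27300 m = 8.936×10^8 Pa = 1.296×10^5 psi
Total = 1023 + 614.0 + 2262 + 1.268×10^5 + 1.296×10^5 = 2.6032×10^5 psi

260000 psi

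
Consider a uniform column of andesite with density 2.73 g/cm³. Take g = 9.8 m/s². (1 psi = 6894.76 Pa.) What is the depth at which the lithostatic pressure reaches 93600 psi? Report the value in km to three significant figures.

h = P/(ρg) = 93600 psi / (2730 kg/m³ × 9.8 m/s²) = 6.453×10^8 Pa / 26754 Pa/m = 24122 m
= 24.122 km

24.1 km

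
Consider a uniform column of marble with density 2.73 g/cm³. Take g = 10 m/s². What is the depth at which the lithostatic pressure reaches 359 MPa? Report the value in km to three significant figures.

h = P/(ρg) = 359 MPa / (2730 kg/m³ × 10 m/s²) = 3.590×10^8 Pa / 27300 Pa/m = 13150 m
= 13.150 km

13.2 km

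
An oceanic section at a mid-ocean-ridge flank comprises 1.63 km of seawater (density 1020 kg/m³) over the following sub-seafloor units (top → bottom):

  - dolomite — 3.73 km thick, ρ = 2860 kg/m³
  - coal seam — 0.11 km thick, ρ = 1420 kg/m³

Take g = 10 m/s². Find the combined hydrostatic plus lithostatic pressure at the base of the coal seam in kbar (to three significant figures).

seawater: 1020 kg/m³ × 10 m/s² × 1630 m = 1.663×10^7 Pa = 0.1663 kbar
dolomite: 2860 kg/m³ × 10 m/s² × 3730 m = 1.067×10^8 Pa = 1.067 kbar
coal seam: 1420 kg/m³ × 10 m/s² × 110 m = 1.562×10^6 Pa = 0.01562 kbar
Total = 0.1663 + 1.067 + 0.01562 = 1.2487 kbar

1.25 kbar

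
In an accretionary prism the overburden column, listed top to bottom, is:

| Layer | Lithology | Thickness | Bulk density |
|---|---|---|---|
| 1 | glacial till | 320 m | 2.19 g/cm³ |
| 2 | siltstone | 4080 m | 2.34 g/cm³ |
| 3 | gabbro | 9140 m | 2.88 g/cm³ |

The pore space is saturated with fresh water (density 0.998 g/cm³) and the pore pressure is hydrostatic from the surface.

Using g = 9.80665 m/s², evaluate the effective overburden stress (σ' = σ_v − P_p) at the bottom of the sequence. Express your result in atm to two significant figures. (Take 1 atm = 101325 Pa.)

2200 atm

Overburden (lithostatic) stress σ_v:
glacial till: 2190 kg/m³ × 9.80665 m/s² × 320 m = 6.873×10^6 Pa = 6.873 MPa
siltstone: 2340 kg/m³ × 9.80665 m/s² × 4080 m = 9.363×10^7 Pa = 93.63 MPa
gabbro: 2880 kg/m³ × 9.80665 m/s² × 9140 m = 2.581×10^8 Pa = 258.1 MPa
Total = 6.873 + 93.63 + 258.1 = 358.64 MPa
Pore pressure P_p = 998 kg/m³ × 9.80665 m/s² × 13540 m = 1.325×10^8 Pa = 132.5 MPa
Effective stress σ' = σ_v − P_p = 358.6 − 132.5 = 226.12 MPa = 2231.7 atm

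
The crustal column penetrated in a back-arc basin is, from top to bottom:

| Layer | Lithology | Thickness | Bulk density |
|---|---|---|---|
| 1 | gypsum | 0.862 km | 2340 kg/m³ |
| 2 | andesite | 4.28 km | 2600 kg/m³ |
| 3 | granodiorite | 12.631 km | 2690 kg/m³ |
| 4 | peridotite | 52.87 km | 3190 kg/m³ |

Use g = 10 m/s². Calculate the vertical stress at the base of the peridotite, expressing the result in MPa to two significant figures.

2200 MPa

gypsum: 2340 kg/m³ × 10 m/s² × 862 m = 2.017×10^7 Pa = 20.17 MPa
andesite: 2600 kg/m³ × 10 m/s² × 4280 m = 1.113×10^8 Pa = 111.3 MPa
granodiorite: 2690 kg/m³ × 10 m/s² × 12631 m = 3.398×10^8 Pa = 339.8 MPa
peridotite: 3190 kg/m³ × 10 m/s² × 52870 m = 1.687×10^9 Pa = 1687 MPa
Total = 20.17 + 111.3 + 339.8 + 1687 = 2157.8 MPa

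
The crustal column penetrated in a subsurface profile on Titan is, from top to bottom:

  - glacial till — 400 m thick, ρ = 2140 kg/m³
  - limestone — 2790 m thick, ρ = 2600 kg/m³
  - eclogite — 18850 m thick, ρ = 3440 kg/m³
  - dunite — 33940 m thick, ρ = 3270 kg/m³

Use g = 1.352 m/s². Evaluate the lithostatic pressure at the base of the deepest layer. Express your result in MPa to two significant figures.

glacial till: 2140 kg/m³ × 1.352 m/s² × 400 m = 1.157×10^6 Pa = 1.157 MPa
limestone: 2600 kg/m³ × 1.352 m/s² × 2790 m = 9.807×10^6 Pa = 9.807 MPa
eclogite: 3440 kg/m³ × 1.352 m/s² × 18850 m = 8.767×10^7 Pa = 87.67 MPa
dunite: 3270 kg/m³ × 1.352 m/s² × 33940 m = 1.501×10^8 Pa = 150.1 MPa
Total = 1.157 + 9.807 + 87.67 + 150.1 = 248.68 MPa

250 MPa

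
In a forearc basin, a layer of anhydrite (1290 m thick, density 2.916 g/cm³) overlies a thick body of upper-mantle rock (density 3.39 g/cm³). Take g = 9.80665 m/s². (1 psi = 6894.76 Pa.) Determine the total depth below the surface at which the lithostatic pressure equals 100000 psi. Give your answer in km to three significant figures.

Pressure at base of upper layers: 2916×9.80665×1290 = 3.689×10^7 Pa = 5350 psi
Remaining pressure to be supplied by upper-mantle rock: 6.895×10^8 − 3.689×10^7 = 6.526×10^8 Pa
Additional depth in upper-mantle rock = 6.526×10^8 Pa / (3390 kg/m³ × 9.80665 m/s²) = 19630 m
Total depth = 1290 m + 19630 m = 20920 m
= 20.920 km

20.9 km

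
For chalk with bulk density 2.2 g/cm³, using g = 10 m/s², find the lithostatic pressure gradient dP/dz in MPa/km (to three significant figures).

dP/dz = ρg = 2200 kg/m³ × 10 m/s² = 22000 Pa/m
= 22000 Pa/m × (1 MPa/km / 1000.0 Pa/m) = 22.000 MPa/km

22.0 MPa/km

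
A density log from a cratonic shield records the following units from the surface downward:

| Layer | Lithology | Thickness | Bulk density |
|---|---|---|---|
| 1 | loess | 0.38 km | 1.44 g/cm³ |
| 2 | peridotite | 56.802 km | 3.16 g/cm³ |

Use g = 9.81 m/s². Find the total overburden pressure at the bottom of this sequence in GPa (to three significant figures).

loess: 1440 kg/m³ × 9.81 m/s² × 380 m = 5.368×10^6 Pa = 5.368×10^-3 GPa
peridotite: 3160 kg/m³ × 9.81 m/s² × 56802 m = 1.761×10^9 Pa = 1.761 GPa
Total = 5.368×10^-3 + 1.761 = 1.7662 GPa

1.77 GPa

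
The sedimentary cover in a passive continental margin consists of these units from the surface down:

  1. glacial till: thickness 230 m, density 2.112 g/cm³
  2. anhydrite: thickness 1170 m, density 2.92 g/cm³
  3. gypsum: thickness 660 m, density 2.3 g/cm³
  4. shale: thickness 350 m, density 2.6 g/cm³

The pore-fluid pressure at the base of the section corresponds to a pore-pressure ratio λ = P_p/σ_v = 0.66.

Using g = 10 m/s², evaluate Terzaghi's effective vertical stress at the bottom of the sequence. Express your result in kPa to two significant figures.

22000 kPa

Overburden (lithostatic) stress σ_v:
glacial till: 2112 kg/m³ × 10 m/s² × 230 m = 4.858×10^6 Pa = 4.858 MPa
anhydrite: 2920 kg/m³ × 10 m/s² × 1170 m = 3.416×10^7 Pa = 34.16 MPa
gypsum: 2300 kg/m³ × 10 m/s² × 660 m = 1.518×10^7 Pa = 15.18 MPa
shale: 2600 kg/m³ × 10 m/s² × 350 m = 9.100×10^6 Pa = 9.100 MPa
Total = 4.858 + 34.16 + 15.18 + 9.100 = 63.302 MPa
Pore pressure P_p = λ·σ_v = 0.66 × 63.30 MPa = 41.78 MPa
Effective stress σ' = σ_v − P_p = 63.30 − 41.78 = 21.523 MPa = 21523 kPa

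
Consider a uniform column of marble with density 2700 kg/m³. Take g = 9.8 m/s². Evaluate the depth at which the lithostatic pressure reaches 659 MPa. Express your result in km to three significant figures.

h = P/(ρg) = 659 MPa / (2700 kg/m³ × 9.8 m/s²) = 6.590×10^8 Pa / 26460 Pa/m = 24906 m
= 24.906 km

24.9 km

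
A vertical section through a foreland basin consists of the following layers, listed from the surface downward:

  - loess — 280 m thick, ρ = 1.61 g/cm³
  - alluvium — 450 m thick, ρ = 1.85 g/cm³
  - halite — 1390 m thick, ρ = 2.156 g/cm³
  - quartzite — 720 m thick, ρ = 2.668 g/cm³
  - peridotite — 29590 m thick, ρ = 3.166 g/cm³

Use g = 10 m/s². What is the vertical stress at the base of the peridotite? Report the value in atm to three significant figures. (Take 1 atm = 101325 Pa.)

loess: 1610 kg/m³ × 10 m/s² × 280 m = 4.508×10^6 Pa = 44.49 atm
alluvium: 1850 kg/m³ × 10 m/s² × 450 m = 8.325×10^6 Pa = 82.16 atm
halite: 2156 kg/m³ × 10 m/s² × 1390 m = 2.997×10^7 Pa = 295.8 atm
quartzite: 2668 kg/m³ × 10 m/s² × 720 m = 1.921×10^7 Pa = 189.6 atm
peridotite: 3166 kg/m³ × 10 m/s² × 29590 m = 9.368×10^8 Pa = 9246 atm
Total = 44.49 + 82.16 + 295.8 + 189.6 + 9246 = 9857.7 atm

9860 atm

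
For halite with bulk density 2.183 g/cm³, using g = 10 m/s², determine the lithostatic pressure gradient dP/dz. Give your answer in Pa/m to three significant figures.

21800 Pa/m

dP/dz = ρg = 2183 kg/m³ × 10 m/s² = 21830 Pa/m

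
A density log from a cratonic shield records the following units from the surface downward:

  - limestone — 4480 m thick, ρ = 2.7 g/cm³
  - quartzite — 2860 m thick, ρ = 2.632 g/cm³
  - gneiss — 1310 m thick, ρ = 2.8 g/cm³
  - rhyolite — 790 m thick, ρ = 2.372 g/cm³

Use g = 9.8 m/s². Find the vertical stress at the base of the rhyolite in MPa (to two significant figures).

limestone: 2700 kg/m³ × 9.8 m/s² × 4480 m = 1.185×10^8 Pa = 118.5 MPa
quartzite: 2632 kg/m³ × 9.8 m/s² × 2860 m = 7.377×10^7 Pa = 73.77 MPa
gneiss: 2800 kg/m³ × 9.8 m/s² × 1310 m = 3.595×10^7 Pa = 35.95 MPa
rhyolite: 2372 kg/m³ × 9.8 m/s² × 790 m = 1.836×10^7 Pa = 18.36 MPa
Total = 118.5 + 73.77 + 35.95 + 18.36 = 246.62 MPa

250 MPa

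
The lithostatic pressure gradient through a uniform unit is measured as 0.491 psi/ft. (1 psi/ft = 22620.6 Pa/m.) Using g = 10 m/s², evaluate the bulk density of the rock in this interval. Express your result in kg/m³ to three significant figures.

1110 kg/m³

ρ = (dP/dz)/g = 0.491 psi/ft / 10 m/s² = 11107 Pa/m / 10 m/s² = 1110.7 kg/m³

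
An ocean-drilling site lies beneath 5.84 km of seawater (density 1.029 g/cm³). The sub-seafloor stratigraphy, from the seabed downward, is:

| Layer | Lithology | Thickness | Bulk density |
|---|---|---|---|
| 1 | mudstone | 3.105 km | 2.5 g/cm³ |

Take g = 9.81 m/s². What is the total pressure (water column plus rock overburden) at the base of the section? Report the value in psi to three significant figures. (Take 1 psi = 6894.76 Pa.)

seawater: 1029 kg/m³ × 9.81 m/s² × 5840 m = 5.895×10^7 Pa = 8550 psi
mudstone: 2500 kg/m³ × 9.81 m/s² × 3105 m = 7.615×10^7 Pa = 11045 psi
Total = 8550 + 11045 = 19595 psi

19600 psi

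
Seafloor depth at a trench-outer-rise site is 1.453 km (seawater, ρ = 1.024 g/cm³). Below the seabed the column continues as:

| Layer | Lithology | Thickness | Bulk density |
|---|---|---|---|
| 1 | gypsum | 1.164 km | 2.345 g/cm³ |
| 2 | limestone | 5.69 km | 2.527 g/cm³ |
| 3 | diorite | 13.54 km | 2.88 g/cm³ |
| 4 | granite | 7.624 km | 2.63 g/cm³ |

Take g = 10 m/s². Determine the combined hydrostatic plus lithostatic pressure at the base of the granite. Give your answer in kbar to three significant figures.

seawater: 1024 kg/m³ × 10 m/s² × 1453 m = 1.488×10^7 Pa = 0.1488 kbar
gypsum: 2345 kg/m³ × 10 m/s² × 1164 m = 2.730×10^7 Pa = 0.2730 kbar
limestone: 2527 kg/m³ × 10 m/s² × 5690 m = 1.438×10^8 Pa = 1.438 kbar
diorite: 2880 kg/m³ × 10 m/s² × 13540 m = 3.900×10^8 Pa = 3.900 kbar
granite: 2630 kg/m³ × 10 m/s² × 7624 m = 2.005×10^8 Pa = 2.005 kbar
Total = 0.1488 + 0.2730 + 1.438 + 3.900 + 2.005 = 7.7642 kbar

7.76 kbar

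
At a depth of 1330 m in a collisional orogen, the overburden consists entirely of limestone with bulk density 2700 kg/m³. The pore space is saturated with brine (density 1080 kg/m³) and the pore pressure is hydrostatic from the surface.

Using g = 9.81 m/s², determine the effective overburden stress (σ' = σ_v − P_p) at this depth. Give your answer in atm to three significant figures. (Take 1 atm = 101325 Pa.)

209 atm

Overburden (lithostatic) stress σ_v:
limestone: 2700 kg/m³ × 9.81 m/s² × 1330 m = 3.523×10^7 Pa = 35.23 MPa
Pore pressure P_p = 1080 kg/m³ × 9.81 m/s² × 1330 m = 1.409×10^7 Pa = 14.09 MPa
Effective stress σ' = σ_v − P_p = 35.23 − 14.09 = 21.137 MPa = 208.60 atm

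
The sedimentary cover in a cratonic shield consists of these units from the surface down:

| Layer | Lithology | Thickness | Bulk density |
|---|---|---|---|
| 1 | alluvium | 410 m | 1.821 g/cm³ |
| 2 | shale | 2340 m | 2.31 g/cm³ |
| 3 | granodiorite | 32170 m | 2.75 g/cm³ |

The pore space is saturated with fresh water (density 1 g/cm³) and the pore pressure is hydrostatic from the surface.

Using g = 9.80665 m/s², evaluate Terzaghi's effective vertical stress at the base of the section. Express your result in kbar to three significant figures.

5.85 kbar

Overburden (lithostatic) stress σ_v:
alluvium: 1821 kg/m³ × 9.80665 m/s² × 410 m = 7.322×10^6 Pa = 7.322 MPa
shale: 2310 kg/m³ × 9.80665 m/s² × 2340 m = 5.301×10^7 Pa = 53.01 MPa
granodiorite: 2750 kg/m³ × 9.80665 m/s² × 32170 m = 8.676×10^8 Pa = 867.6 MPa
Total = 7.322 + 53.01 + 867.6 = 927.90 MPa
Pore pressure P_p = 1000 kg/m³ × 9.80665 m/s² × 34920 m = 3.424×10^8 Pa = 342.4 MPa
Effective stress σ' = σ_v − P_p = 927.9 − 342.4 = 585.45 MPa = 5.8545 kbar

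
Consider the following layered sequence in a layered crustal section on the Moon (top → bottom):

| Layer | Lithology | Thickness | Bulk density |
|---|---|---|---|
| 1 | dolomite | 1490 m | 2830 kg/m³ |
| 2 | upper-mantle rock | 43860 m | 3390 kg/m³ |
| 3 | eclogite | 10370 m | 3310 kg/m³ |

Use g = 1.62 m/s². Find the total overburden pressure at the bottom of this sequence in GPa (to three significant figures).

dolomite: 2830 kg/m³ × 1.62 m/s² × 1490 m = 6.831×10^6 Pa = 6.831×10^-3 GPa
upper-mantle rock: 3390 kg/m³ × 1.62 m/s² × 43860 m = 2.409×10^8 Pa = 0.2409 GPa
eclogite: 3310 kg/m³ × 1.62 m/s² × 10370 m = 5.561×10^7 Pa = 0.05561 GPa
Total = 6.831×10^-3 + 0.2409 + 0.05561 = 0.30331 GPa

0.303 GPa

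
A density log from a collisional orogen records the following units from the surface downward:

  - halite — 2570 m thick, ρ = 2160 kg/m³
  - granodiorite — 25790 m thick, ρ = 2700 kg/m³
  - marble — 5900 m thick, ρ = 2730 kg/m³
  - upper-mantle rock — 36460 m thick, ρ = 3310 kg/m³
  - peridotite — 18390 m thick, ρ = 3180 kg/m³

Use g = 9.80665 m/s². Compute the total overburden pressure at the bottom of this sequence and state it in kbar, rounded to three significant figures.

halite: 2160 kg/m³ × 9.80665 m/s² × 2570 m = 5.444×10^7 Pa = 0.5444 kbar
granodiorite: 2700 kg/m³ × 9.80665 m/s² × 25790 m = 6.829×10^8 Pa = 6.829 kbar
marble: 2730 kg/m³ × 9.80665 m/s² × 5900 m = 1.580×10^8 Pa = 1.580 kbar
upper-mantle rock: 3310 kg/m³ × 9.80665 m/s² × 36460 m = 1.183×10^9 Pa = 11.83 kbar
peridotite: 3180 kg/m³ × 9.80665 m/s² × 18390 m = 5.735×10^8 Pa = 5.735 kbar
Total = 0.5444 + 6.829 + 1.580 + 11.83 + 5.735 = 26.522 kbar

26.5 kbar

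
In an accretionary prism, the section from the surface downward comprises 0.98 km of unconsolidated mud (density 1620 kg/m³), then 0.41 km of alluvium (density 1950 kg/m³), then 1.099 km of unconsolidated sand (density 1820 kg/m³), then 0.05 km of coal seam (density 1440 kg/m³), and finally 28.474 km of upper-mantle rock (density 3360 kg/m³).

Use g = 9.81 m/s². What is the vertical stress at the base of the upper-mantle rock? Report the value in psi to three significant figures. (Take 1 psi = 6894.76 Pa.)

142000 psi

unconsolidated mud: 1620 kg/m³ × 9.81 m/s² × 980 m = 1.557×10^7 Pa = 2259 psi
alluvium: 1950 kg/m³ × 9.81 m/s² × 410 m = 7.843×10^6 Pa = 1138 psi
unconsolidated sand: 1820 kg/m³ × 9.81 m/s² × 1099 m = 1.962×10^7 Pa = 2846 psi
coal seam: 1440 kg/m³ × 9.81 m/s² × 50 m = 7.063×10^5 Pa = 102.4 psi
upper-mantle rock: 3360 kg/m³ × 9.81 m/s² × 28474 m = 9.385×10^8 Pa = 1.361×10^5 psi
Total = 2259 + 1138 + 2846 + 102.4 + 1.361×10^5 = 1.4247×10^5 psi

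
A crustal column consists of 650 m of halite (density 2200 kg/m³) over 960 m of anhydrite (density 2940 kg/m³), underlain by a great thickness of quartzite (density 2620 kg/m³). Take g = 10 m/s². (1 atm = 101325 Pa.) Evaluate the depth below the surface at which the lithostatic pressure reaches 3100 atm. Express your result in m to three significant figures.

Pressure at base of upper layers: 2200×10×650 + 2940×10×960 = 4.252×10^7 Pa = 419.7 atm
Remaining pressure to be supplied by quartzite: 3.141×10^8 − 4.252×10^7 = 2.716×10^8 Pa
Additional depth in quartzite = 2.716×10^8 Pa / (2620 kg/m³ × 10 m/s²) = 10366 m
Total depth = 1610 m + 10366 m = 11976 m

12000 m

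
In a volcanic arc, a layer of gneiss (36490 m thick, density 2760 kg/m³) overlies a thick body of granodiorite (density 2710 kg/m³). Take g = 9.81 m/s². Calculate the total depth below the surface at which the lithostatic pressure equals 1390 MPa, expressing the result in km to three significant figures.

Pressure at base of upper layers: 2760×9.81×36490 = 9.880×10^8 Pa = 988.0 MPa
Remaining pressure to be supplied by granodiorite: 1.390×10^9 − 9.880×10^8 = 4.020×10^8 Pa
Additional depth in granodiorite = 4.020×10^8 Pa / (2710 kg/m³ × 9.81 m/s²) = 15122 m
Total depth = 36490 m + 15122 m = 51612 m
= 51.612 km

51.6 km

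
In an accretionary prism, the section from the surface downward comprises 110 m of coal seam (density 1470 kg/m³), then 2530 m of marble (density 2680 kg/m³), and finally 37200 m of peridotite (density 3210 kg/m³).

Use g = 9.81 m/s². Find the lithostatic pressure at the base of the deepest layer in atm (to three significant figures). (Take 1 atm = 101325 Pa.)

coal seam: 1470 kg/m³ × 9.81 m/s² × 110 m = 1.586×10^6 Pa = 15.66 atm
marble: 2680 kg/m³ × 9.81 m/s² × 2530 m = 6.652×10^7 Pa = 656.5 atm
peridotite: 3210 kg/m³ × 9.81 m/s² × 37200 m = 1.171×10^9 Pa = 11561 atm
Total = 15.66 + 656.5 + 11561 = 12233 atm

12200 atm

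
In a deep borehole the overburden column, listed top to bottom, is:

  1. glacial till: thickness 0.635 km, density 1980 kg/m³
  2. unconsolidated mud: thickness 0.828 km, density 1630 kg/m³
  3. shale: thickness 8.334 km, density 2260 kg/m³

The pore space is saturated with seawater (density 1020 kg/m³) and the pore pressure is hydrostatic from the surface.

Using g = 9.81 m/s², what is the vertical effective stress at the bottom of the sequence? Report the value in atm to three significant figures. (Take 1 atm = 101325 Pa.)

1110 atm

Overburden (lithostatic) stress σ_v:
glacial till: 1980 kg/m³ × 9.81 m/s² × 635 m = 1.233×10^7 Pa = 12.33 MPa
unconsolidated mud: 1630 kg/m³ × 9.81 m/s² × 828 m = 1.324×10^7 Pa = 13.24 MPa
shale: 2260 kg/m³ × 9.81 m/s² × 8334 m = 1.848×10^8 Pa = 184.8 MPa
Total = 12.33 + 13.24 + 184.8 = 210.34 MPa
Pore pressure P_p = 1020 kg/m³ × 9.81 m/s² × 9797 m = 9.803×10^7 Pa = 98.03 MPa
Effective stress σ' = σ_v − P_p = 210.3 − 98.03 = 112.31 MPa = 1108.4 atm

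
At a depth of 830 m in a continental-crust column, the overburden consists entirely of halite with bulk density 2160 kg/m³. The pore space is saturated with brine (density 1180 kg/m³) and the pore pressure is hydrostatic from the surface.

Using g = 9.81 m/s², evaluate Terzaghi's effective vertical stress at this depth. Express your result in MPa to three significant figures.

7.98 MPa

Overburden (lithostatic) stress σ_v:
halite: 2160 kg/m³ × 9.81 m/s² × 830 m = 1.759×10^7 Pa = 17.59 MPa
Pore pressure P_p = 1180 kg/m³ × 9.81 m/s² × 830 m = 9.608×10^6 Pa = 9.608 MPa
Effective stress σ' = σ_v − P_p = 17.59 − 9.608 = 7.9795 MPa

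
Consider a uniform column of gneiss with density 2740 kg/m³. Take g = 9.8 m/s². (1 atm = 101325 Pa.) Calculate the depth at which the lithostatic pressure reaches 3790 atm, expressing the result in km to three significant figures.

h = P/(ρg) = 3790 atm / (2740 kg/m³ × 9.8 m/s²) = 3.840×10^8 Pa / 26852 Pa/m = 14301 m
= 14.301 km

14.3 km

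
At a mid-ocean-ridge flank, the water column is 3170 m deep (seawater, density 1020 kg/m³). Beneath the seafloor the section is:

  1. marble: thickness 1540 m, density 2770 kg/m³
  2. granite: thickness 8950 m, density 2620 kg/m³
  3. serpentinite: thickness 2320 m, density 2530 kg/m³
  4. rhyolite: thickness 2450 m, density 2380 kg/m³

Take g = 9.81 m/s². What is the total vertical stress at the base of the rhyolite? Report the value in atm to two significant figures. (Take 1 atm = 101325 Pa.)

seawater: 1020 kg/m³ × 9.81 m/s² × 3170 m = 3.172×10^7 Pa = 313.0 atm
marble: 2770 kg/m³ × 9.81 m/s² × 1540 m = 4.185×10^7 Pa = 413.0 atm
granite: 2620 kg/m³ × 9.81 m/s² × 8950 m = 2.300×10^8 Pa = 2270 atm
serpentinite: 2530 kg/m³ × 9.81 m/s² × 2320 m = 5.758×10^7 Pa = 568.3 atm
rhyolite: 2380 kg/m³ × 9.81 m/s² × 2450 m = 5.720×10^7 Pa = 564.5 atm
Total = 313.0 + 413.0 + 2270 + 568.3 + 564.5 = 4129.1 atm

4100 atm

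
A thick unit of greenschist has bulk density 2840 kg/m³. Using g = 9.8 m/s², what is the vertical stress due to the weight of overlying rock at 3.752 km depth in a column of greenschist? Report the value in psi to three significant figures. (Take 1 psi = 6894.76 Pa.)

15100 psi

greenschist: 2840 kg/m³ × 9.8 m/s² × 3752 m = 1.044×10^8 Pa = 15146 psi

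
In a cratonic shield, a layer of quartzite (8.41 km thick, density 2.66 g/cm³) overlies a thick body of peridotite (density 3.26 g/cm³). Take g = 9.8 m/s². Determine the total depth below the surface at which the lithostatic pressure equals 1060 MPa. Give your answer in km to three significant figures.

34.7 km

Pressure at base of upper layers: 2660×9.8×8410 = 2.192×10^8 Pa = 219.2 MPa
Remaining pressure to be supplied by peridotite: 1.060×10^9 − 2.192×10^8 = 8.408×10^8 Pa
Additional depth in peridotite = 8.408×10^8 Pa / (3260 kg/m³ × 9.8 m/s²) = 26317 m
Total depth = 8410 m + 26317 m = 34727 m
= 34.727 km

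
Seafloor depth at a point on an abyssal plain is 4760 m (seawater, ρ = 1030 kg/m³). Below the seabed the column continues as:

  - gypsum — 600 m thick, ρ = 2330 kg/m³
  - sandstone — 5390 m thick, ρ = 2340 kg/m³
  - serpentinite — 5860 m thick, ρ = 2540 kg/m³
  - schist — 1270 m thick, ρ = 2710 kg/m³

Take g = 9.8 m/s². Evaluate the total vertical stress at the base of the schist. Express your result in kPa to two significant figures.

360000 kPa

seawater: 1030 kg/m³ × 9.8 m/s² × 4760 m = 4.805×10^7 Pa = 48047 kPa
gypsum: 2330 kg/m³ × 9.8 m/s² × 600 m = 1.370×10^7 Pa = 13700 kPa
sandstone: 2340 kg/m³ × 9.8 m/s² × 5390 m = 1.236×10^8 Pa = 1.236×10^5 kPa
serpentinite: 2540 kg/m³ × 9.8 m/s² × 5860 m = 1.459×10^8 Pa = 1.459×10^5 kPa
schist: 2710 kg/m³ × 9.8 m/s² × 1270 m = 3.373×10^7 Pa = 33729 kPa
Total = 48047 + 13700 + 1.236×10^5 + 1.459×10^5 + 33729 = 3.6495×10^5 kPa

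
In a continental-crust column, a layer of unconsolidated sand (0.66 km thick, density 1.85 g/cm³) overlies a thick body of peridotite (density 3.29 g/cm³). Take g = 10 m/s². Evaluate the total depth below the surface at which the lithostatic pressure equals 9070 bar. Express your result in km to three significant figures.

Pressure at base of upper layers: 1850×10×660 = 1.221×10^7 Pa = 122.1 bar
Remaining pressure to be supplied by peridotite: 9.070×10^8 − 1.221×10^7 = 8.948×10^8 Pa
Additional depth in peridotite = 8.948×10^8 Pa / (3290 kg/m³ × 10 m/s²) = 27197 m
Total depth = 660 m + 27197 m = 27857 m
= 27.857 km

27.9 km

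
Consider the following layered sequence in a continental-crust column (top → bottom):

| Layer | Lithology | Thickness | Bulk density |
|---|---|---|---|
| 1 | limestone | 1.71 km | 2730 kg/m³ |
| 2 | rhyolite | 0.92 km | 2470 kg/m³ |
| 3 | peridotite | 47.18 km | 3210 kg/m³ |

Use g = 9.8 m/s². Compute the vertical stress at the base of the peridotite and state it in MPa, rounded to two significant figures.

1600 MPa

limestone: 2730 kg/m³ × 9.8 m/s² × 1710 m = 4.575×10^7 Pa = 45.75 MPa
rhyolite: 2470 kg/m³ × 9.8 m/s² × 920 m = 2.227×10^7 Pa = 22.27 MPa
peridotite: 3210 kg/m³ × 9.8 m/s² × 47180 m = 1.484×10^9 Pa = 1484 MPa
Total = 45.75 + 22.27 + 1484 = 1552.2 MPa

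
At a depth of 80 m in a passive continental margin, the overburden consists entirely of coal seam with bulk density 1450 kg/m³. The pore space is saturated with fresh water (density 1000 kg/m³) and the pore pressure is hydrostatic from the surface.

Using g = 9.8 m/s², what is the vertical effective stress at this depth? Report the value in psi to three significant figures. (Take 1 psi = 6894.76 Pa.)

51.2 psi

Overburden (lithostatic) stress σ_v:
coal seam: 1450 kg/m³ × 9.8 m/s² × 80 m = 1.137×10^6 Pa = 1.137 MPa
Pore pressure P_p = 1000 kg/m³ × 9.8 m/s² × 80 m = 7.840×10^5 Pa = 0.7840 MPa
Effective stress σ' = σ_v − P_p = 1.137 − 0.7840 = 0.35280 MPa = 51.169 psi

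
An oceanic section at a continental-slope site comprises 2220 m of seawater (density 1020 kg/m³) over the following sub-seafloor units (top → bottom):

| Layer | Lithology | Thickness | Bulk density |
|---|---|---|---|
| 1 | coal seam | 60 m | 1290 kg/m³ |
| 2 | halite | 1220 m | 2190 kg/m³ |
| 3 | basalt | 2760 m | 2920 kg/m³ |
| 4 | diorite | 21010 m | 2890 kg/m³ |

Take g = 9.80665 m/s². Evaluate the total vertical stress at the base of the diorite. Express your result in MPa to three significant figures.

724 MPa

seawater: 1020 kg/m³ × 9.80665 m/s² × 2220 m = 2.221×10^7 Pa = 22.21 MPa
coal seam: 1290 kg/m³ × 9.80665 m/s² × 60 m = 7.590×10^5 Pa = 0.7590 MPa
halite: 2190 kg/m³ × 9.80665 m/s² × 1220 m = 2.620×10^7 Pa = 26.20 MPa
basalt: 2920 kg/m³ × 9.80665 m/s² × 2760 m = 7.903×10^7 Pa = 79.03 MPa
diorite: 2890 kg/m³ × 9.80665 m/s² × 21010 m = 5.954×10^8 Pa = 595.4 MPa
Total = 22.21 + 0.7590 + 26.20 + 79.03 + 595.4 = 723.65 MPa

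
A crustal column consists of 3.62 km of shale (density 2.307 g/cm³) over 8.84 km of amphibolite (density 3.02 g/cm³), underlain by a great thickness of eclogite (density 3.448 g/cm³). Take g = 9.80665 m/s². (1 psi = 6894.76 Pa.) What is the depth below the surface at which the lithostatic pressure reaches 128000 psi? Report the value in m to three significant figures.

Pressure at base of upper layers: 2307×9.80665×3620 + 3020×9.80665×8840 = 3.437×10^8 Pa = 49850 psi
Remaining pressure to be supplied by eclogite: 8.825×10^8 − 3.437×10^8 = 5.388×10^8 Pa
Additional depth in eclogite = 5.388×10^8 Pa / (3448 kg/m³ × 9.80665 m/s²) = 15935 m
Total depth = 12460 m + 15935 m = 28395 m

28400 m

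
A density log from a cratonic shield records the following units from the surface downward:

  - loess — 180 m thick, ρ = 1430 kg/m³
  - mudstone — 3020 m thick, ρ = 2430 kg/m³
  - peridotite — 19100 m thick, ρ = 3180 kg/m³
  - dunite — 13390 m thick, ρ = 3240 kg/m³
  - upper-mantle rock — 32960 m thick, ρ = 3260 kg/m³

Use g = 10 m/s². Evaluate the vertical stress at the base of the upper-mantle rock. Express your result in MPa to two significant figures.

loess: 1430 kg/m³ × 10 m/s² × 180 m = 2.574×10^6 Pa = 2.574 MPa
mudstone: 2430 kg/m³ × 10 m/s² × 3020 m = 7.339×10^7 Pa = 73.39 MPa
peridotite: 3180 kg/m³ × 10 m/s² × 19100 m = 6.074×10^8 Pa = 607.4 MPa
dunite: 3240 kg/m³ × 10 m/s² × 13390 m = 4.338×10^8 Pa = 433.8 MPa
upper-mantle rock: 3260 kg/m³ × 10 m/s² × 32960 m = 1.074×10^9 Pa = 1074 MPa
Total = 2.574 + 73.39 + 607.4 + 433.8 + 1074 = 2191.7 MPa

2200 MPa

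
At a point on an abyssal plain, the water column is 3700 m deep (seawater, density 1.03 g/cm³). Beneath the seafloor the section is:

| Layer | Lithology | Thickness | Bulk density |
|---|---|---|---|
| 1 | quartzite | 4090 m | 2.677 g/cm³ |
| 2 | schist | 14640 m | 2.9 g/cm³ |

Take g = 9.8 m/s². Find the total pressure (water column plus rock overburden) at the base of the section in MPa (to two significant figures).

560 MPa

seawater: 1030 kg/m³ × 9.8 m/s² × 3700 m = 3.735×10^7 Pa = 37.35 MPa
quartzite: 2677 kg/m³ × 9.8 m/s² × 4090 m = 1.073×10^8 Pa = 107.3 MPa
schist: 2900 kg/m³ × 9.8 m/s² × 14640 m = 4.161×10^8 Pa = 416.1 MPa
Total = 37.35 + 107.3 + 416.1 = 560.72 MPa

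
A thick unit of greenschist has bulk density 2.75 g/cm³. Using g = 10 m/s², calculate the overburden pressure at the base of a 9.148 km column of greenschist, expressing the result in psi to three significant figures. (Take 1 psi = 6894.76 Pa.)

greenschist: 2750 kg/m³ × 10 m/s² × 9148 m = 2.516×10^8 Pa = 36487 psi

36500 psi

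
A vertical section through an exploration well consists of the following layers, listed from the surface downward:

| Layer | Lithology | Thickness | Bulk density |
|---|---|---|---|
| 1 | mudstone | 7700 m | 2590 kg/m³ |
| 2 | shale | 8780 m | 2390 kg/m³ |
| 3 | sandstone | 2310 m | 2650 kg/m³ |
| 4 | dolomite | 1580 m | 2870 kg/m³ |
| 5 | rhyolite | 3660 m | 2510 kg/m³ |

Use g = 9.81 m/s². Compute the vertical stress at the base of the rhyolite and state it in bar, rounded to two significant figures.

6000 bar

mudstone: 2590 kg/m³ × 9.81 m/s² × 7700 m = 1.956×10^8 Pa = 1956 bar
shale: 2390 kg/m³ × 9.81 m/s² × 8780 m = 2.059×10^8 Pa = 2059 bar
sandstone: 2650 kg/m³ × 9.81 m/s² × 2310 m = 6.005×10^7 Pa = 600.5 bar
dolomite: 2870 kg/m³ × 9.81 m/s² × 1580 m = 4.448×10^7 Pa = 444.8 bar
rhyolite: 2510 kg/m³ × 9.81 m/s² × 3660 m = 9.012×10^7 Pa = 901.2 bar
Total = 1956 + 2059 + 600.5 + 444.8 + 901.2 = 5961.5 bar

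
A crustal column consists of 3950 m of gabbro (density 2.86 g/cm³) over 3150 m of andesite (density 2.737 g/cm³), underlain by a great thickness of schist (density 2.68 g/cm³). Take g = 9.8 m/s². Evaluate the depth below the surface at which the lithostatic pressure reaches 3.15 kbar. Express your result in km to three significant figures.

11.7 km

Pressure at base of upper layers: 2860×9.8×3950 + 2737×9.8×3150 = 1.952×10^8 Pa = 1.952 kbar
Remaining pressure to be supplied by schist: 3.150×10^8 − 1.952×10^8 = 1.198×10^8 Pa
Additional depth in schist = 1.198×10^8 Pa / (2680 kg/m³ × 9.8 m/s²) = 4561.3 m
Total depth = 7100 m + 4561.3 m = 11661 m
= 11.661 km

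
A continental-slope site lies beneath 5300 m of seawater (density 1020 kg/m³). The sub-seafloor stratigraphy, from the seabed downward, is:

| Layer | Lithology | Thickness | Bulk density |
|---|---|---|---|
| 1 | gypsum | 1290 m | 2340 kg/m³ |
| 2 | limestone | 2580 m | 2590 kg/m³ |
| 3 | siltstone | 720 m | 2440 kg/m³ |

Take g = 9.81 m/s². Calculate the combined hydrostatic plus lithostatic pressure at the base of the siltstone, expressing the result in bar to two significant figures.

1700 bar

seawater: 1020 kg/m³ × 9.81 m/s² × 5300 m = 5.303×10^7 Pa = 530.3 bar
gypsum: 2340 kg/m³ × 9.81 m/s² × 1290 m = 2.961×10^7 Pa = 296.1 bar
limestone: 2590 kg/m³ × 9.81 m/s² × 2580 m = 6.555×10^7 Pa = 655.5 bar
siltstone: 2440 kg/m³ × 9.81 m/s² × 720 m = 1.723×10^7 Pa = 172.3 bar
Total = 530.3 + 296.1 + 655.5 + 172.3 = 1654.3 bar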